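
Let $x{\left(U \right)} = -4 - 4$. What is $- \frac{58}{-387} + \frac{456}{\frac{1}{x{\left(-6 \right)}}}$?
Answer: $- \frac{1411718}{387} \approx -3647.9$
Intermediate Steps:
$x{\left(U \right)} = -8$
$- \frac{58}{-387} + \frac{456}{\frac{1}{x{\left(-6 \right)}}} = - \frac{58}{-387} + \frac{456}{\frac{1}{-8}} = \left(-58\right) \left(- \frac{1}{387}\right) + \frac{456}{- \frac{1}{8}} = \frac{58}{387} + 456 \left(-8\right) = \frac{58}{387} - 3648 = - \frac{1411718}{387}$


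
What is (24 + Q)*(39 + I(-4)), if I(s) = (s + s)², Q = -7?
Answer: 1751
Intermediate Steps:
I(s) = 4*s² (I(s) = (2*s)² = 4*s²)
(24 + Q)*(39 + I(-4)) = (24 - 7)*(39 + 4*(-4)²) = 17*(39 + 4*16) = 17*(39 + 64) = 17*103 = 1751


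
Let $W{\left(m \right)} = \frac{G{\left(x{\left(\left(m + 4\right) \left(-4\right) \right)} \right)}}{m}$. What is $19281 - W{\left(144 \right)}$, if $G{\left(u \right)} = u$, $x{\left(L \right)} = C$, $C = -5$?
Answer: $\frac{2776469}{144} \approx 19281.0$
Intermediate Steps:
$x{\left(L \right)} = -5$
$W{\left(m \right)} = - \frac{5}{m}$
$19281 - W{\left(144 \right)} = 19281 - - \frac{5}{144} = 19281 + \frac{5}{144} = \frac{2776469}{144}$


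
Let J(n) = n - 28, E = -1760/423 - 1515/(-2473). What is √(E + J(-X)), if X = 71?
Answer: 4*I*√779281316521/348693 ≈ 10.127*I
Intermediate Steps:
E = -3711635/1046079 (E = -1760*1/423 - 1515*(-1/2473) = -1760/423 + 1515/2473 = -3711635/1046079 ≈ -3.5481)
J(n) = -28 + n
√(E + J(-X)) = √(-3711635/1046079 + (-28 - 1*71)) = √(-3711635/1046079 + (-28 - 71)) = √(-3711635/1046079 - 99) = √(-107273456/1046079) = 4*I*√779281316521/348693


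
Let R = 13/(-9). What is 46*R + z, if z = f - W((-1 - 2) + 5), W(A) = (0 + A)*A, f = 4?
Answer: -598/9 ≈ -66.444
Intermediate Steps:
R = -13/9 (R = 13*(-⅑) = -13/9 ≈ -1.4444)
W(A) = A² (W(A) = A*A = A²)
z = 0 (z = 4 - ((-1 - 2) + 5)² = 4 - (-3 + 5)² = 4 - 1*2² = 4 - 1*4 = 4 - 4 = 0)
46*R + z = 46*(-13/9) + 0 = -598/9 + 0 = -598/9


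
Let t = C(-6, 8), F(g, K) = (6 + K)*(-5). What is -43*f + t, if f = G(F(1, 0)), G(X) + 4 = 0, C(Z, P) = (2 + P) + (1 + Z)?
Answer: 177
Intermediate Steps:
F(g, K) = -30 - 5*K
C(Z, P) = 3 + P + Z
G(X) = -4 (G(X) = -4 + 0 = -4)
t = 5 (t = 3 + 8 - 6 = 5)
f = -4
-43*f + t = -43*(-4) + 5 = 172 + 5 = 177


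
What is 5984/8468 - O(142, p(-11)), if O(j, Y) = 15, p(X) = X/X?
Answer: -30259/2117 ≈ -14.293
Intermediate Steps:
p(X) = 1
5984/8468 - O(142, p(-11)) = 5984/8468 - 1*15 = 5984*(1/8468) - 15 = 1496/2117 - 15 = -30259/2117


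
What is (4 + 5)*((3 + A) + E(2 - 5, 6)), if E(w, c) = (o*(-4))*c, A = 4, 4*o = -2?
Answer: 171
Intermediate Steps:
o = -½ (o = (¼)*(-2) = -½ ≈ -0.50000)
E(w, c) = 2*c (E(w, c) = (-½*(-4))*c = 2*c)
(4 + 5)*((3 + A) + E(2 - 5, 6)) = (4 + 5)*((3 + 4) + 2*6) = 9*(7 + 12) = 9*19 = 171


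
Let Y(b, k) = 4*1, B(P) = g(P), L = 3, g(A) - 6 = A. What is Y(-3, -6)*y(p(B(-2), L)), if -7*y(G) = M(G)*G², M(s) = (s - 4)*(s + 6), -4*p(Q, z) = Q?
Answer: 100/7 ≈ 14.286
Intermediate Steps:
g(A) = 6 + A
B(P) = 6 + P
Y(b, k) = 4
p(Q, z) = -Q/4
M(s) = (-4 + s)*(6 + s)
y(G) = -G²*(-24 + G² + 2*G)/7 (y(G) = -(-24 + G² + 2*G)*G²/7 = -G²*(-24 + G² + 2*G)/7)
Y(-3, -6)*y(p(B(-2), L)) = 4*((-(6 - 2)/4)²*(24 - (-(6 - 2)/4)² - (-1)*(6 - 2)/2)/7) = 4*((-¼*4)²*(24 - (-¼*4)² - (-1)*4/2)/7) = 4*((⅐)*(-1)²*(24 - 1*(-1)² - 2*(-1))) = 4*((⅐)*1*(24 - 1*1 + 2)) = 4*((⅐)*1*(24 - 1 + 2)) = 4*((⅐)*1*25) = 4*(25/7) = 100/7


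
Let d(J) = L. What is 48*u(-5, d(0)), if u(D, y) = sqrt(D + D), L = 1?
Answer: 48*I*sqrt(10) ≈ 151.79*I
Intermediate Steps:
d(J) = 1
u(D, y) = sqrt(2)*sqrt(D) (u(D, y) = sqrt(2*D) = sqrt(2)*sqrt(D))
48*u(-5, d(0)) = 48*(sqrt(2)*sqrt(-5)) = 48*(sqrt(2)*(I*sqrt(5))) = 48*(I*sqrt(10)) = 48*I*sqrt(10)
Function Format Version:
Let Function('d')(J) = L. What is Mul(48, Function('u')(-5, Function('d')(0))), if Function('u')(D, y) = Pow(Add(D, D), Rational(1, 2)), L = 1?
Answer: Mul(48, I, Pow(10, Rational(1, 2))) ≈ Mul(151.79, I)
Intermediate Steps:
Function('d')(J) = 1
Function('u')(D, y) = Mul(Pow(2, Rational(1, 2)), Pow(D, Rational(1, 2))) (Function('u')(D, y) = Pow(Mul(2, D), Rational(1, 2)) = Mul(Pow(2, Rational(1, 2)), Pow(D, Rational(1, 2))))
Mul(48, Function('u')(-5, Function('d')(0))) = Mul(48, Mul(Pow(2, Rational(1, 2)), Pow(-5, Rational(1, 2)))) = Mul(48, Mul(Pow(2, Rational(1, 2)), Mul(I, Pow(5, Rational(1, 2))))) = Mul(48, Mul(I, Pow(10, Rational(1, 2)))) = Mul(48, I, Pow(10, Rational(1, 2)))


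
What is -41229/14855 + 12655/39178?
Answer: -1427279737/581989190 ≈ -2.4524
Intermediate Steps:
-41229/14855 + 12655/39178 = -1427279737/581989190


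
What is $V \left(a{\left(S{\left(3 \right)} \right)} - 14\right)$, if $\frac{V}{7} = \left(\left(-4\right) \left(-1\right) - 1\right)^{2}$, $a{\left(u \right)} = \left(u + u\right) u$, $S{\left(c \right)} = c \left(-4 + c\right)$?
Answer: $252$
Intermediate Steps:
$a{\left(u \right)} = 2 u^{2}$ ($a{\left(u \right)} = 2 u u = 2 u^{2}$)
$V = 63$ ($V = 7 \left(\left(-4\right) \left(-1\right) - 1\right)^{2} = 7 \left(4 - 1\right)^{2} = 7 \cdot 3^{2} = 7 \cdot 9 = 63$)
$V \left(a{\left(S{\left(3 \right)} \right)} - 14\right) = 63 \left(2 \left(3 \left(-4 + 3\right)\right)^{2} - 14\right) = 63 \left(2 \left(3 \left(-1\right)\right)^{2} - 14\right) = 63 \left(2 \left(-3\right)^{2} - 14\right) = 63 \left(2 \cdot 9 - 14\right) = 63 \left(18 - 14\right) = 63 \cdot 4 = 252$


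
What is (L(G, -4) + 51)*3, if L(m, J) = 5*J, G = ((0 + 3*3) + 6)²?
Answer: 93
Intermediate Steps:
G = 225 (G = ((0 + 9) + 6)² = (9 + 6)² = 15² = 225)
(L(G, -4) + 51)*3 = (5*(-4) + 51)*3 = (-20 + 51)*3 = 31*3 = 93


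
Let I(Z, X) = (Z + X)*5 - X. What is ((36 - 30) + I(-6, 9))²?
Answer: 144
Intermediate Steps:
I(Z, X) = 4*X + 5*Z (I(Z, X) = (X + Z)*5 - X = (5*X + 5*Z) - X = 4*X + 5*Z)
((36 - 30) + I(-6, 9))² = ((36 - 30) + (4*9 + 5*(-6)))² = (6 + (36 - 30))² = (6 + 6)² = 12² = 144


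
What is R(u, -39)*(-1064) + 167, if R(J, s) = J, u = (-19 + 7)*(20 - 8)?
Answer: 153383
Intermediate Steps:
u = -144 (u = -12*12 = -144)
R(u, -39)*(-1064) + 167 = -144*(-1064) + 167 = 153216 + 167 = 153383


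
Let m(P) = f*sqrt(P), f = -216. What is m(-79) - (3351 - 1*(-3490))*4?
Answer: -27364 - 216*I*sqrt(79) ≈ -27364.0 - 1919.8*I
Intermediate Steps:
m(P) = -216*sqrt(P)
m(-79) - (3351 - 1*(-3490))*4 = -216*I*sqrt(79) - (3351 - 1*(-3490))*4 = -216*I*sqrt(79) - (3351 + 3490)*4 = -216*I*sqrt(79) - 6841*4 = -216*I*sqrt(79) - 1*27364 = -216*I*sqrt(79) - 27364 = -27364 - 216*I*sqrt(79)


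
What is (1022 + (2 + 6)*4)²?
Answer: 1110916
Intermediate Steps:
(1022 + (2 + 6)*4)² = (1022 + 8*4)² = (1022 + 32)² = 1054² = 1110916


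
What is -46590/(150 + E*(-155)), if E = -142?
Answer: -4659/2216 ≈ -2.1024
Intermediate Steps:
-46590/(150 + E*(-155)) = -46590/(150 - 142*(-155)) = -46590/(150 + 22010) = -46590/22160 = -46590*1/22160 = -4659/2216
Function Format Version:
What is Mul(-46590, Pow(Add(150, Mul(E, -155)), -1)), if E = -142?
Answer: Rational(-4659, 2216) ≈ -2.1024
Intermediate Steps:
Mul(-46590, Pow(Add(150, Mul(E, -155)), -1)) = Mul(-46590, Pow(Add(150, Mul(-142, -155)), -1)) = Mul(-46590, Pow(Add(150, 22010), -1)) = Mul(-46590, Pow(22160, -1)) = Mul(-46590, Rational(1, 22160)) = Rational(-4659, 2216)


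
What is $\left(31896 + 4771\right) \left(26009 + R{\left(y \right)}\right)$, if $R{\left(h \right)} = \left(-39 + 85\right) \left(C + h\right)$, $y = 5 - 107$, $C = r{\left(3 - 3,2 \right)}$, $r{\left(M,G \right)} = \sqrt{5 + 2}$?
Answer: $781630439 + 1686682 \sqrt{7} \approx 7.8609 \cdot 10^{8}$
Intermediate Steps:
$r{\left(M,G \right)} = \sqrt{7}$
$C = \sqrt{7} \approx 2.6458$
$y = -102$
$R{\left(h \right)} = 46 h + 46 \sqrt{7}$ ($R{\left(h \right)} = \left(-39 + 85\right) \left(\sqrt{7} + h\right) = 46 \left(h + \sqrt{7}\right) = 46 h + 46 \sqrt{7}$)
$\left(31896 + 4771\right) \left(26009 + R{\left(y \right)}\right) = \left(31896 + 4771\right) \left(26009 + \left(46 \left(-102\right) + 46 \sqrt{7}\right)\right) = 36667 \left(26009 - \left(4692 - 46 \sqrt{7}\right)\right) = 36667 \left(21317 + 46 \sqrt{7}\right) = 781630439 + 1686682 \sqrt{7}$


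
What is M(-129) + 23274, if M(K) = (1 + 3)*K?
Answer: 22758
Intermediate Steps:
M(K) = 4*K
M(-129) + 23274 = 4*(-129) + 23274 = -516 + 23274 = 22758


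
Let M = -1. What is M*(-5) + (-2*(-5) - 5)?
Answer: 10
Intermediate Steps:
M*(-5) + (-2*(-5) - 5) = -1*(-5) + (-2*(-5) - 5) = 5 + (10 - 5) = 5 + 5 = 10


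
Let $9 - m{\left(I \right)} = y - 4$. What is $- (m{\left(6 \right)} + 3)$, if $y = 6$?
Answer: $-10$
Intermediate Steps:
$m{\left(I \right)} = 7$ ($m{\left(I \right)} = 9 - \left(6 - 4\right) = 9 - 2 = 7$)
$- (m{\left(6 \right)} + 3) = - (7 + 3) = \left(-1\right) 10 = -10$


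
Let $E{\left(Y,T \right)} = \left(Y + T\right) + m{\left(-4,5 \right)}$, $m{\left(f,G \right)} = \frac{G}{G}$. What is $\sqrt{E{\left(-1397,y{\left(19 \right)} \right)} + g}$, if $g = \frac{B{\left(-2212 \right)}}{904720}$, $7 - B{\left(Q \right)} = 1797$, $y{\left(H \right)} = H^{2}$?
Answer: $\frac{i \sqrt{2117920093982}}{45236} \approx 32.171 i$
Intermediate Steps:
$B{\left(Q \right)} = -1790$ ($B{\left(Q \right)} = 7 - 1797 = -1790$)
$m{\left(f,G \right)} = 1$
$E{\left(Y,T \right)} = 1 + T + Y$ ($E{\left(Y,T \right)} = \left(Y + T\right) + 1 = \left(T + Y\right) + 1 = 1 + T + Y$)
$g = - \frac{179}{90472}$ ($g = - \frac{1790}{904720} = \left(-1790\right) \frac{1}{904720} = - \frac{179}{90472} \approx -0.0019785$)
$\sqrt{E{\left(-1397,y{\left(19 \right)} \right)} + g} = \sqrt{\left(1 + 19^{2} - 1397\right) - \frac{179}{90472}} = \sqrt{\left(1 + 361 - 1397\right) - \frac{179}{90472}} = \sqrt{-1035 - \frac{179}{90472}} = \sqrt{- \frac{93638699}{90472}} = \frac{i \sqrt{2117920093982}}{45236}$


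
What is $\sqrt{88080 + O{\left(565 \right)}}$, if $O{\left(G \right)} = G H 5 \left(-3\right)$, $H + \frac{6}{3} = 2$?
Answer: $4 \sqrt{5505} \approx 296.78$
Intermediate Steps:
$H = 0$ ($H = -2 + 2 = 0$)
$O{\left(G \right)} = 0$ ($O{\left(G \right)} = G 0 \cdot 5 \left(-3\right) = 0 \left(-15\right) = 0$)
$\sqrt{88080 + O{\left(565 \right)}} = \sqrt{88080 + 0} = \sqrt{88080} = 4 \sqrt{5505}$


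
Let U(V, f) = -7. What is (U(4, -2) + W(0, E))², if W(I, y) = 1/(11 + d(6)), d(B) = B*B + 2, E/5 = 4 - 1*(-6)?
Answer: 116964/2401 ≈ 48.715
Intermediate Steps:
E = 50 (E = 5*(4 - 1*(-6)) = 5*(4 + 6) = 5*10 = 50)
d(B) = 2 + B² (d(B) = B² + 2 = 2 + B²)
W(I, y) = 1/49 (W(I, y) = 1/(11 + (2 + 6²)) = 1/(11 + (2 + 36)) = 1/(11 + 38) = 1/49)
(U(4, -2) + W(0, E))² = (-7 + 1/49)² = (-342/49)² = 116964/2401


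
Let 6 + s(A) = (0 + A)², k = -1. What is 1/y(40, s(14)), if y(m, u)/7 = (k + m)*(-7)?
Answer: -1/1911 ≈ -0.00052329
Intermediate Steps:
s(A) = -6 + A² (s(A) = -6 + (0 + A)² = -6 + A²)
y(m, u) = 49 - 49*m (y(m, u) = 7*((-1 + m)*(-7)) = 7*(7 - 7*m) = 49 - 49*m)
1/y(40, s(14)) = 1/(49 - 49*40) = 1/(49 - 1960) = 1/(-1911) = -1/1911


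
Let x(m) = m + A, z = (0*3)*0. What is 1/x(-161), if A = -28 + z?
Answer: -1/189 ≈ -0.0052910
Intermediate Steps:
z = 0 (z = 0*0 = 0)
A = -28 (A = -28 + 0 = -28)
x(m) = -28 + m (x(m) = m - 28 = -28 + m)
1/x(-161) = 1/(-28 - 161) = 1/(-189) = -1/189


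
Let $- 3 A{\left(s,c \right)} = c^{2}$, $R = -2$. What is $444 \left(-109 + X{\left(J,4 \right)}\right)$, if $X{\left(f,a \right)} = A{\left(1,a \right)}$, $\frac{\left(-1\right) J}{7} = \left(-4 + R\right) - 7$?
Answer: $-50764$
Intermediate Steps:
$J = 91$ ($J = - 7 \left(\left(-4 - 2\right) - 7\right) = - 7 \left(-6 - 7\right) = \left(-7\right) \left(-13\right) = 91$)
$A{\left(s,c \right)} = - \frac{c^{2}}{3}$
$X{\left(f,a \right)} = - \frac{a^{2}}{3}$
$444 \left(-109 + X{\left(J,4 \right)}\right) = 444 \left(-109 - \frac{4^{2}}{3}\right) = 444 \left(-109 - \frac{16}{3}\right) = 444 \left(- \frac{343}{3}\right) = -50764$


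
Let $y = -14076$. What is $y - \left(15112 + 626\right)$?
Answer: $-29814$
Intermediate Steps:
$y - \left(15112 + 626\right) = -14076 - \left(15112 + 626\right) = -14076 - 15738 = -29814$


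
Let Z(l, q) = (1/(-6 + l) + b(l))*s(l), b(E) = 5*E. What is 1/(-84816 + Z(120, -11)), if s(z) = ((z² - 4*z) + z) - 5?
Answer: 114/950339011 ≈ 1.1996e-7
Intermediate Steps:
s(z) = -5 + z² - 3*z (s(z) = (z² - 3*z) - 5 = -5 + z² - 3*z)
Z(l, q) = (1/(-6 + l) + 5*l)*(-5 + l² - 3*l)
1/(-84816 + Z(120, -11)) = 1/(-84816 - (1 - 30*120 + 5*120²)*(5 - 1*120² + 3*120)/(-6 + 120)) = 1/(-84816 - 1*(1 - 3600 + 5*14400)*(5 - 1*14400 + 360)/114) = 1/(-84816 - 1*1/114*(1 - 3600 + 72000)*(5 - 14400 + 360)) = 1/(-84816 - 1*1/114*68401*(-14035)) = 1/(-84816 + 960008035/114) = 1/(950339011/114) = 114/950339011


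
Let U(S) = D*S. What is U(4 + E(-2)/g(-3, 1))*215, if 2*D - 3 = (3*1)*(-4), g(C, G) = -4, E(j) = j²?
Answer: -5805/2 ≈ -2902.5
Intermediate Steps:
D = -9/2 (D = 3/2 + ((3*1)*(-4))/2 = 3/2 + (3*(-4))/2 = 3/2 + (½)*(-12) = 3/2 - 6 = -9/2 ≈ -4.5000)
U(S) = -9*S/2
U(4 + E(-2)/g(-3, 1))*215 = -9*(4 + (-2)²/(-4))/2*215 = -9*(4 + 4*(-¼))/2*215 = -9*(4 - 1)/2*215 = -9/2*3*215 = -27/2*215 = -5805/2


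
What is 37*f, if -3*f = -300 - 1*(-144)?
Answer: 1924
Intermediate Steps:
f = 52 (f = -(-300 - 1*(-144))/3 = -(-300 + 144)/3 = -1/3*(-156) = 52)
37*f = 37*52 = 1924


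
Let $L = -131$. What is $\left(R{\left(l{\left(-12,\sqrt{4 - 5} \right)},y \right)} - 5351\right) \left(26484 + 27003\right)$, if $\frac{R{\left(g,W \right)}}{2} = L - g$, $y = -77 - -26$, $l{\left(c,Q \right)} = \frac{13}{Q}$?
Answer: $-300222531 + 1390662 i \approx -3.0022 \cdot 10^{8} + 1.3907 \cdot 10^{6} i$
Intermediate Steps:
$y = -51$ ($y = -77 + 26 = -51$)
$R{\left(g,W \right)} = -262 - 2 g$ ($R{\left(g,W \right)} = 2 \left(-131 - g\right) = -262 - 2 g$)
$\left(R{\left(l{\left(-12,\sqrt{4 - 5} \right)},y \right)} - 5351\right) \left(26484 + 27003\right) = \left(\left(-262 - 2 \frac{13}{\sqrt{4 - 5}}\right) - 5351\right) \left(26484 + 27003\right) = \left(\left(-262 - 2 \frac{13}{\sqrt{-1}}\right) - 5351\right) 53487 = \left(\left(-262 - 2 \frac{13}{i}\right) - 5351\right) 53487 = \left(\left(-262 - 2 \cdot 13 \left(- i\right)\right) - 5351\right) 53487 = \left(\left(-262 - 2 \left(- 13 i\right)\right) - 5351\right) 53487 = \left(\left(-262 + 26 i\right) - 5351\right) 53487 = \left(-5613 + 26 i\right) 53487 = -300222531 + 1390662 i$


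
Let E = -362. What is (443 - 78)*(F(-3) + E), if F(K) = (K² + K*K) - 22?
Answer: -133590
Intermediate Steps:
F(K) = -22 + 2*K² (F(K) = (K² + K²) - 22 = 2*K² - 22 = -22 + 2*K²)
(443 - 78)*(F(-3) + E) = (443 - 78)*((-22 + 2*(-3)²) - 362) = 365*((-22 + 2*9) - 362) = 365*((-22 + 18) - 362) = 365*(-4 - 362) = 365*(-366) = -133590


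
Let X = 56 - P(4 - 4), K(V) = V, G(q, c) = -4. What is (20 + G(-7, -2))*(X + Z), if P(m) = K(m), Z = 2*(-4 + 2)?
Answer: 832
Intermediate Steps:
Z = -4 (Z = 2*(-2) = -4)
P(m) = m
X = 56 (X = 56 - (4 - 4) = 56 - 1*0 = 56 + 0 = 56)
(20 + G(-7, -2))*(X + Z) = (20 - 4)*(56 - 4) = 16*52 = 832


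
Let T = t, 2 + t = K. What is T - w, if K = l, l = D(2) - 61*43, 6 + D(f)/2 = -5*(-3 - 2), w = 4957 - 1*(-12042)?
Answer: -19586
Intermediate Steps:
w = 16999 (w = 4957 + 12042 = 16999)
D(f) = 38 (D(f) = -12 + 2*(-5*(-3 - 2)) = -12 + 2*(-5*(-5)) = -12 + 2*25 = -12 + 50 = 38)
l = -2585 (l = 38 - 61*43 = 38 - 2623 = -2585)
K = -2585
t = -2587 (t = -2 - 2585 = -2587)
T = -2587
T - w = -2587 - 1*16999 = -2587 - 16999 = -19586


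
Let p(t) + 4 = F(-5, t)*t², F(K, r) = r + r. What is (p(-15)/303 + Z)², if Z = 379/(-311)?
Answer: 4907691439561/8879858289 ≈ 552.68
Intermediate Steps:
F(K, r) = 2*r
p(t) = -4 + 2*t³ (p(t) = -4 + (2*t)*t² = -4 + 2*t³)
Z = -379/311 (Z = 379*(-1/311) = -379/311 ≈ -1.2186)
(p(-15)/303 + Z)² = ((-4 + 2*(-15)³)/303 - 379/311)² = ((-4 + 2*(-3375))*(1/303) - 379/311)² = ((-4 - 6750)*(1/303) - 379/311)² = (-6754*1/303 - 379/311)² = (-6754/303 - 379/311)² = (-2215331/94233)² = 4907691439561/8879858289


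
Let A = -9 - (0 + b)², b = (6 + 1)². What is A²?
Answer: 5808100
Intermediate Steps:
b = 49 (b = 7² = 49)
A = -2410 (A = -9 - (0 + 49)² = -9 - 1*49² = -9 - 1*2401 = -9 - 2401 = -2410)
A² = (-2410)² = 5808100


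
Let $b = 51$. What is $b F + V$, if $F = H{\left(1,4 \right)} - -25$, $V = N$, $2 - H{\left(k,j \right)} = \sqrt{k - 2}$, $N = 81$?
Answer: $1458 - 51 i \approx 1458.0 - 51.0 i$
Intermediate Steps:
$H{\left(k,j \right)} = 2 - \sqrt{-2 + k}$ ($H{\left(k,j \right)} = 2 - \sqrt{k - 2} = 2 - \sqrt{-2 + k}$)
$V = 81$
$F = 27 - i$ ($F = \left(2 - \sqrt{-2 + 1}\right) - -25 = \left(2 - \sqrt{-1}\right) + 25 = \left(2 - i\right) + 25 = 27 - i \approx 27.0 - 1.0 i$)
$b F + V = 51 \left(27 - i\right) + 81 = \left(1377 - 51 i\right) + 81 = 1458 - 51 i$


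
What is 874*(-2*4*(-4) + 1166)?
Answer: 1047052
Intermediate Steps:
874*(-2*4*(-4) + 1166) = 874*(-8*(-4) + 1166) = 874*(32 + 1166) = 874*1198 = 1047052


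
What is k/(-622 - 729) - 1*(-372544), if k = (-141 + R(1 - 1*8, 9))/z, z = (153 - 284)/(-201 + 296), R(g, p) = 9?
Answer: 65933197124/176981 ≈ 3.7254e+5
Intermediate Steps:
z = -131/95 ≈ -1.3789
k = 12540/131 (k = (-141 + 9)/(-131/95) = -132*(-95/131) = 12540/131 ≈ 95.725)
k/(-622 - 729) - 1*(-372544) = (12540/131)/(-622 - 729) - 1*(-372544) = (12540/131)/(-1351) + 372544 = -1/1351*12540/131 + 372544 = -12540/176981 + 372544 = 65933197124/176981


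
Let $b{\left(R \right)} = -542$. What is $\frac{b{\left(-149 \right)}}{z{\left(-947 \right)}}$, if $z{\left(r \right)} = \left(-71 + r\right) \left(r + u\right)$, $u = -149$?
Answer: $- \frac{271}{557864} \approx -0.00048578$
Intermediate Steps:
$z{\left(r \right)} = \left(-149 + r\right) \left(-71 + r\right)$ ($z{\left(r \right)} = \left(-71 + r\right) \left(r - 149\right) = \left(-71 + r\right) \left(-149 + r\right) = \left(-149 + r\right) \left(-71 + r\right)$)
$\frac{b{\left(-149 \right)}}{z{\left(-947 \right)}} = - \frac{542}{10579 + \left(-947\right)^{2} - -208340} = - \frac{542}{10579 + 896809 + 208340} = - \frac{542}{1115728} = \left(-542\right) \frac{1}{1115728} = - \frac{271}{557864}$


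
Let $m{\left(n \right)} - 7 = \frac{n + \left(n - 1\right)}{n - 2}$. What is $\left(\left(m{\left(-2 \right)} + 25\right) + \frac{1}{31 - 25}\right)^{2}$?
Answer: $\frac{160801}{144} \approx 1116.7$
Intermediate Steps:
$m{\left(n \right)} = 7 + \frac{-1 + 2 n}{-2 + n}$ ($m{\left(n \right)} = 7 + \frac{n + \left(n - 1\right)}{n - 2} = 7 + \frac{n + \left(-1 + n\right)}{-2 + n} = 7 + \frac{-1 + 2 n}{-2 + n}$)
$\left(\left(m{\left(-2 \right)} + 25\right) + \frac{1}{31 - 25}\right)^{2} = \left(\left(\frac{3 \left(-5 + 3 \left(-2\right)\right)}{-2 - 2} + 25\right) + \frac{1}{31 - 25}\right)^{2} = \left(\left(\frac{3 \left(-5 - 6\right)}{-4} + 25\right) + \frac{1}{6}\right)^{2} = \left(\left(3 \left(- \frac{1}{4}\right) \left(-11\right) + 25\right) + \frac{1}{6}\right)^{2} = \left(\left(\frac{33}{4} + 25\right) + \frac{1}{6}\right)^{2} = \left(\frac{133}{4} + \frac{1}{6}\right)^{2} = \left(\frac{401}{12}\right)^{2} = \frac{160801}{144}$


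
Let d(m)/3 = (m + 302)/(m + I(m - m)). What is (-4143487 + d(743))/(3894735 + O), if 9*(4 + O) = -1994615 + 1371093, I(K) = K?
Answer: -27707469354/25580789351 ≈ -1.0831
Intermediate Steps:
O = -623558/9 (O = -4 + (-1994615 + 1371093)/9 = -4 + (1/9)*(-623522) = -4 - 623522/9 = -623558/9 ≈ -69284.)
d(m) = 3*(302 + m)/m (d(m) = 3*((m + 302)/(m + (m - m))) = 3*((302 + m)/(m + 0)) = 3*((302 + m)/m) = 3*(302 + m)/m)
(-4143487 + d(743))/(3894735 + O) = (-4143487 + (3 + 906/743))/(3894735 - 623558/9) = (-4143487 + (3 + 906*(1/743)))/(34429057/9) = (-4143487 + (3 + 906/743))*(9/34429057) = (-4143487 + 3135/743)*(9/34429057) = -3078607706/743*9/34429057 = -27707469354/25580789351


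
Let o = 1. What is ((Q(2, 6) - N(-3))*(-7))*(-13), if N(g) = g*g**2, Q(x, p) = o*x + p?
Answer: 3185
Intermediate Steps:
Q(x, p) = p + x (Q(x, p) = 1*x + p = x + p = p + x)
N(g) = g**3
((Q(2, 6) - N(-3))*(-7))*(-13) = (((6 + 2) - 1*(-3)**3)*(-7))*(-13) = ((8 - 1*(-27))*(-7))*(-13) = ((8 + 27)*(-7))*(-13) = (35*(-7))*(-13) = -245*(-13) = 3185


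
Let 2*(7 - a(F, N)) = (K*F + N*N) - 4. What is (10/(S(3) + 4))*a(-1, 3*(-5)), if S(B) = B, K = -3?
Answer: -150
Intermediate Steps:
a(F, N) = 9 - N²/2 + 3*F/2 (a(F, N) = 7 - ((-3*F + N*N) - 4)/2 = 7 - ((-3*F + N²) - 4)/2 = 7 - ((N² - 3*F) - 4)/2 = 7 - (-4 + N² - 3*F)/2 = 7 + (2 - N²/2 + 3*F/2) = 9 - N²/2 + 3*F/2)
(10/(S(3) + 4))*a(-1, 3*(-5)) = (10/(3 + 4))*(9 - (3*(-5))²/2 + (3/2)*(-1)) = (10/7)*(9 - ½*(-15)² - 3/2) = (10*(⅐))*(9 - ½*225 - 3/2) = 10*(9 - 225/2 - 3/2)/7 = (10/7)*(-105) = -150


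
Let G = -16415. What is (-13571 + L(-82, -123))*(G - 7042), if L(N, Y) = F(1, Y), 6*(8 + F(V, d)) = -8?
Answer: 318553879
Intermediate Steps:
F(V, d) = -28/3 (F(V, d) = -8 + (1/6)*(-8) = -8 - 4/3 = -28/3)
L(N, Y) = -28/3
(-13571 + L(-82, -123))*(G - 7042) = (-13571 - 28/3)*(-16415 - 7042) = -40741/3*(-23457) = 318553879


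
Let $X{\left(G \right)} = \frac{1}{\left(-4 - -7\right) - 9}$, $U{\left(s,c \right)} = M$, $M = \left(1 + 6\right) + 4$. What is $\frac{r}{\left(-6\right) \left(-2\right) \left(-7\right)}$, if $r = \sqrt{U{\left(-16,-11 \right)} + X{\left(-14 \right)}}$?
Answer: $- \frac{\sqrt{390}}{504} \approx -0.039183$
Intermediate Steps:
$M = 11$ ($M = 7 + 4 = 11$)
$U{\left(s,c \right)} = 11$
$X{\left(G \right)} = - \frac{1}{6}$ ($X{\left(G \right)} = \frac{1}{\left(-4 + 7\right) - 9} = \frac{1}{3 - 9} = \frac{1}{-6} = - \frac{1}{6}$)
$r = \frac{\sqrt{390}}{6}$ ($r = \sqrt{11 - \frac{1}{6}} = \sqrt{\frac{65}{6}} = \frac{\sqrt{390}}{6} \approx 3.2914$)
$\frac{r}{\left(-6\right) \left(-2\right) \left(-7\right)} = \frac{\frac{1}{6} \sqrt{390}}{\left(-6\right) \left(-2\right) \left(-7\right)} = \frac{\frac{1}{6} \sqrt{390}}{12 \left(-7\right)} = \frac{\frac{1}{6} \sqrt{390}}{-84} = \frac{\sqrt{390}}{6} \left(- \frac{1}{84}\right) = - \frac{\sqrt{390}}{504}$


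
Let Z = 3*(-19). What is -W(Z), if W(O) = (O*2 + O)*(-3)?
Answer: -513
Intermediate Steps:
Z = -57
W(O) = -9*O (W(O) = (2*O + O)*(-3) = (3*O)*(-3) = -9*O)
-W(Z) = -(-9)*(-57) = -1*513 = -513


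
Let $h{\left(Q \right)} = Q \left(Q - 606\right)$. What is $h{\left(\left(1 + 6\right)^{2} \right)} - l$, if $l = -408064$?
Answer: $380771$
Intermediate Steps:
$h{\left(Q \right)} = Q \left(-606 + Q\right)$
$h{\left(\left(1 + 6\right)^{2} \right)} - l = \left(1 + 6\right)^{2} \left(-606 + \left(1 + 6\right)^{2}\right) - -408064 = 7^{2} \left(-606 + 7^{2}\right) + 408064 = 49 \left(-606 + 49\right) + 408064 = 49 \left(-557\right) + 408064 = -27293 + 408064 = 380771$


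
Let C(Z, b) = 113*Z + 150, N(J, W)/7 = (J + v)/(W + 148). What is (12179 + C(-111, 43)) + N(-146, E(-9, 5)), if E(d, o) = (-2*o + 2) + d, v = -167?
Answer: -30225/131 ≈ -230.73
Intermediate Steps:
E(d, o) = 2 + d - 2*o (E(d, o) = (2 - 2*o) + d = 2 + d - 2*o)
N(J, W) = 7*(-167 + J)/(148 + W) (N(J, W) = 7*((J - 167)/(W + 148)) = 7*((-167 + J)/(148 + W)) = 7*(-167 + J)/(148 + W))
C(Z, b) = 150 + 113*Z
(12179 + C(-111, 43)) + N(-146, E(-9, 5)) = (12179 + (150 + 113*(-111))) + 7*(-167 - 146)/(148 + (2 - 9 - 2*5)) = (12179 + (150 - 12543)) + 7*(-313)/(148 + (2 - 9 - 10)) = (12179 - 12393) + 7*(-313)/(148 - 17) = -214 + 7*(-313)/131 = -214 + 7*(1/131)*(-313) = -214 - 2191/131 = -30225/131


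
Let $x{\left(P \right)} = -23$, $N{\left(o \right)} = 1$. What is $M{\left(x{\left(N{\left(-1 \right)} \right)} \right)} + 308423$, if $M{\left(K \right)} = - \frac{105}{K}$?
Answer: $\frac{7093834}{23} \approx 3.0843 \cdot 10^{5}$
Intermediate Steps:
$M{\left(x{\left(N{\left(-1 \right)} \right)} \right)} + 308423 = - \frac{105}{-23} + 308423 = \left(-105\right) \left(- \frac{1}{23}\right) + 308423 = \frac{105}{23} + 308423 = \frac{7093834}{23}$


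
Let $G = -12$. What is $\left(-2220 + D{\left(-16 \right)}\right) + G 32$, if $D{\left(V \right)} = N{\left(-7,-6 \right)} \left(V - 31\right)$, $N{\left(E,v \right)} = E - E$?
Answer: $-2604$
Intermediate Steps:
$N{\left(E,v \right)} = 0$
$D{\left(V \right)} = 0$ ($D{\left(V \right)} = 0 \left(V - 31\right) = 0 \left(-31 + V\right) = 0$)
$\left(-2220 + D{\left(-16 \right)}\right) + G 32 = \left(-2220 + 0\right) - 384 = -2220 - 384 = -2604$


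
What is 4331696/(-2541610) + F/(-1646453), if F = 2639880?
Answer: -6920739640544/2092320704665 ≈ -3.3077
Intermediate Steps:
4331696/(-2541610) + F/(-1646453) = 4331696/(-2541610) + 2639880/(-1646453) = 4331696*(-1/2541610) + 2639880*(-1/1646453) = -2165848/1270805 - 2639880/1646453 = -6920739640544/2092320704665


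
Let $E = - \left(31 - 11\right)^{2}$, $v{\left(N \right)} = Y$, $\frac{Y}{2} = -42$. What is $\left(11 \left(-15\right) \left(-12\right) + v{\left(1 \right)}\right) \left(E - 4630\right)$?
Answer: $-9536880$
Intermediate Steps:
$Y = -84$ ($Y = 2 \left(-42\right) = -84$)
$v{\left(N \right)} = -84$
$E = -400$ ($E = - 20^{2} = \left(-1\right) 400 = -400$)
$\left(11 \left(-15\right) \left(-12\right) + v{\left(1 \right)}\right) \left(E - 4630\right) = \left(11 \left(-15\right) \left(-12\right) - 84\right) \left(-400 - 4630\right) = \left(\left(-165\right) \left(-12\right) - 84\right) \left(-5030\right) = \left(1980 - 84\right) \left(-5030\right) = 1896 \left(-5030\right) = -9536880$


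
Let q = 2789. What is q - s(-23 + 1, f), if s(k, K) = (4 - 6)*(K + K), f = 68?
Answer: 3061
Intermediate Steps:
s(k, K) = -4*K
q - s(-23 + 1, f) = 2789 - (-4)*68 = 2789 - 1*(-272) = 2789 + 272 = 3061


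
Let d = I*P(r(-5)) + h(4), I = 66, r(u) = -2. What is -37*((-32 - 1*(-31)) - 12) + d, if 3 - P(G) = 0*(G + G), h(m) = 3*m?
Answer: 691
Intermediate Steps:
P(G) = 3 (P(G) = 3 - 0*(G + G) = 3 - 0*2*G = 3 - 1*0 = 3 + 0 = 3)
d = 210 (d = 66*3 + 3*4 = 198 + 12 = 210)
-37*((-32 - 1*(-31)) - 12) + d = -37*((-32 - 1*(-31)) - 12) + 210 = -37*((-32 + 31) - 12) + 210 = -37*(-1 - 12) + 210 = -37*(-13) + 210 = 481 + 210 = 691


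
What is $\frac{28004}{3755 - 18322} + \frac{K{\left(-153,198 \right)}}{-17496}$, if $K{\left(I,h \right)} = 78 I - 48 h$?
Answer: $- \frac{3290197}{4719708} \approx -0.69712$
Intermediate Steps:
$K{\left(I,h \right)} = - 48 h + 78 I$
$\frac{28004}{3755 - 18322} + \frac{K{\left(-153,198 \right)}}{-17496} = \frac{28004}{3755 - 18322} + \frac{\left(-48\right) 198 + 78 \left(-153\right)}{-17496} = \frac{28004}{-14567} + \left(-9504 - 11934\right) \left(- \frac{1}{17496}\right) = 28004 \left(- \frac{1}{14567}\right) - - \frac{397}{324} = - \frac{28004}{14567} + \frac{397}{324} = - \frac{3290197}{4719708}$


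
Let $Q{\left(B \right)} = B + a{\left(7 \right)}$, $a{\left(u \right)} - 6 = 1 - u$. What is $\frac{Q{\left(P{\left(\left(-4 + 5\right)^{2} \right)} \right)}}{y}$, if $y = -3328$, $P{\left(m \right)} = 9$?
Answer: $- \frac{9}{3328} \approx -0.0027043$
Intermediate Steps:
$a{\left(u \right)} = 7 - u$ ($a{\left(u \right)} = 6 - \left(-1 + u\right) = 7 - u$)
$Q{\left(B \right)} = B$ ($Q{\left(B \right)} = B + \left(7 - 7\right) = B + 0 = B$)
$\frac{Q{\left(P{\left(\left(-4 + 5\right)^{2} \right)} \right)}}{y} = \frac{9}{-3328} = 9 \left(- \frac{1}{3328}\right) = - \frac{9}{3328}$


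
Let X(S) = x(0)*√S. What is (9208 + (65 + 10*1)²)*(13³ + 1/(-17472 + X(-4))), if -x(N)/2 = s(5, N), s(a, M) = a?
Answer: 621762994838713/19079449 + 74165*I/76317796 ≈ 3.2588e+7 + 0.00097179*I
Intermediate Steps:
x(N) = -10 (x(N) = -2*5 = -10)
X(S) = -10*√S
(9208 + (65 + 10*1)²)*(13³ + 1/(-17472 + X(-4))) = (9208 + (65 + 10*1)²)*(13³ + 1/(-17472 - 20*I)) = (9208 + (65 + 10)²)*(2197 + 1/(-17472 - 20*I)) = (9208 + 75²)*(2197 + 1/(-17472 - 20*I)) = (9208 + 5625)*(2197 + (-17472 + 20*I)/305271184) = 14833*(2197 + (-17472 + 20*I)/305271184) = 32588101 + 14833*(-17472 + 20*I)/305271184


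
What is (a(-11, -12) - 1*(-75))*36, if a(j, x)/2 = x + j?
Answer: 1044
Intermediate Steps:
a(j, x) = 2*j + 2*x (a(j, x) = 2*(x + j) = 2*(j + x) = 2*j + 2*x)
(a(-11, -12) - 1*(-75))*36 = ((2*(-11) + 2*(-12)) - 1*(-75))*36 = ((-22 - 24) + 75)*36 = (-46 + 75)*36 = 29*36 = 1044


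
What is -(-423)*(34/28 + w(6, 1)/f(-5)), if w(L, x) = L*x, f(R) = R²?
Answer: 215307/350 ≈ 615.16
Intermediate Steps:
-(-423)*(34/28 + w(6, 1)/f(-5)) = -(-423)*(34/28 + (6*1)/((-5)²)) = -(-423)*(34*(1/28) + 6/25) = -(-423)*(17/14 + 6*(1/25)) = -(-423)*(17/14 + 6/25) = -(-423)*509/350 = -141*(-1527/350) = 215307/350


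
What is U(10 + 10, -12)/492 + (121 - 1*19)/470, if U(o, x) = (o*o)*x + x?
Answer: -92144/9635 ≈ -9.5635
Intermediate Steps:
U(o, x) = x + x*o² (U(o, x) = o²*x + x = x*o² + x = x + x*o²)
U(10 + 10, -12)/492 + (121 - 1*19)/470 = -12*(1 + (10 + 10)²)/492 + (121 - 1*19)/470 = -12*(1 + 20²)*(1/492) + (121 - 19)*(1/470) = -12*(1 + 400)*(1/492) + 102*(1/470) = -12*401*(1/492) + 51/235 = -4812*1/492 + 51/235 = -401/41 + 51/235 = -92144/9635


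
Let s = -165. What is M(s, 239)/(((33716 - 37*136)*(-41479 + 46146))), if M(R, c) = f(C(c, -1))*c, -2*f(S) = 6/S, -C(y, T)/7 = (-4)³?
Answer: -717/59972966144 ≈ -1.1955e-8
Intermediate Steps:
C(y, T) = 448 (C(y, T) = -7*(-4)³ = -7*(-64) = 448)
f(S) = -3/S
M(R, c) = -3*c/448 (M(R, c) = (-3/448)*c = (-3*1/448)*c = -3*c/448)
M(s, 239)/(((33716 - 37*136)*(-41479 + 46146))) = (-3/448*239)/(((33716 - 37*136)*(-41479 + 46146))) = -717*1/(4667*(33716 - 5032))/448 = -717/(448*(28684*4667)) = -717/448/133868228 = -717/448*1/133868228 = -717/59972966144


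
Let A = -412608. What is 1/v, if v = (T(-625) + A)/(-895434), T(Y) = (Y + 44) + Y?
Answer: 149239/68969 ≈ 2.1639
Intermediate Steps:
T(Y) = 44 + 2*Y (T(Y) = (44 + Y) + Y = 44 + 2*Y)
v = 68969/149239 (v = ((44 + 2*(-625)) - 412608)/(-895434) = ((44 - 1250) - 412608)*(-1/895434) = (-1206 - 412608)*(-1/895434) = -413814*(-1/895434) = 68969/149239 ≈ 0.46214)
1/v = 1/(68969/149239) = 149239/68969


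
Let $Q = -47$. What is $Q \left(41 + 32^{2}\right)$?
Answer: $-50055$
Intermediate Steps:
$Q \left(41 + 32^{2}\right) = - 47 \left(41 + 32^{2}\right) = - 47 \left(41 + 1024\right) = \left(-47\right) 1065 = -50055$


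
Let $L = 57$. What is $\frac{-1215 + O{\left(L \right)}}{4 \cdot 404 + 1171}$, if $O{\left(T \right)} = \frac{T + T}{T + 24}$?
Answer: $- \frac{32767}{75249} \approx -0.43545$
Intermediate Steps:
$O{\left(T \right)} = \frac{2 T}{24 + T}$
$\frac{-1215 + O{\left(L \right)}}{4 \cdot 404 + 1171} = \frac{-1215 + 2 \cdot 57 \frac{1}{24 + 57}}{4 \cdot 404 + 1171} = \frac{-1215 + 2 \cdot 57 \cdot \frac{1}{81}}{1616 + 1171} = \frac{-1215 + 2 \cdot 57 \cdot \frac{1}{81}}{2787} = \left(-1215 + \frac{38}{27}\right) \frac{1}{2787} = \left(- \frac{32767}{27}\right) \frac{1}{2787} = - \frac{32767}{75249}$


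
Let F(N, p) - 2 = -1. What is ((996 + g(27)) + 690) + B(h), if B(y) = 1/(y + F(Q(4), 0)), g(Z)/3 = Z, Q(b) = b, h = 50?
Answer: 90118/51 ≈ 1767.0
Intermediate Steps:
g(Z) = 3*Z
F(N, p) = 1 (F(N, p) = 2 - 1 = 1)
B(y) = 1/(1 + y) (B(y) = 1/(y + 1) = 1/(1 + y))
((996 + g(27)) + 690) + B(h) = ((996 + 3*27) + 690) + 1/(1 + 50) = ((996 + 81) + 690) + 1/51 = (1077 + 690) + 1/51 = 1767 + 1/51 = 90118/51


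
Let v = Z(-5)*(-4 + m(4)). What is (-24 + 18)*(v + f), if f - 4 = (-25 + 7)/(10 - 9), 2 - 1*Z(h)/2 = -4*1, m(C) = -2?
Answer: 516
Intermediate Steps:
Z(h) = 12 (Z(h) = 4 - (-8) = 4 - 2*(-4) = 4 + 8 = 12)
f = -14 (f = 4 + (-25 + 7)/(10 - 9) = 4 - 18/1 = 4 - 18*1 = 4 - 18 = -14)
v = -72 (v = 12*(-4 - 2) = 12*(-6) = -72)
(-24 + 18)*(v + f) = (-24 + 18)*(-72 - 14) = -6*(-86) = 516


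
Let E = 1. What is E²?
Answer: 1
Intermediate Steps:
E² = 1² = 1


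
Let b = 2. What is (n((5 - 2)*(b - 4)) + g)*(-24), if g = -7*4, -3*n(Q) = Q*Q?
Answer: 960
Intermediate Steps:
n(Q) = -Q**2/3 (n(Q) = -Q*Q/3 = -Q**2/3)
g = -28
(n((5 - 2)*(b - 4)) + g)*(-24) = (-(2 - 4)**2*(5 - 2)**2/3 - 28)*(-24) = (-(3*(-2))**2/3 - 28)*(-24) = (-1/3*(-6)**2 - 28)*(-24) = (-1/3*36 - 28)*(-24) = (-12 - 28)*(-24) = -40*(-24) = 960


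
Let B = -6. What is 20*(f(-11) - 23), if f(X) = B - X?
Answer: -360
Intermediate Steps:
f(X) = -6 - X
20*(f(-11) - 23) = 20*((-6 - 1*(-11)) - 23) = 20*((-6 + 11) - 23) = 20*(5 - 23) = 20*(-18) = -360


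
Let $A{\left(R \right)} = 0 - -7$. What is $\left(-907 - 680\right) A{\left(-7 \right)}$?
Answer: $-11109$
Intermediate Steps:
$A{\left(R \right)} = 7$ ($A{\left(R \right)} = 0 + 7 = 7$)
$\left(-907 - 680\right) A{\left(-7 \right)} = \left(-907 - 680\right) 7 = \left(-1587\right) 7 = -11109$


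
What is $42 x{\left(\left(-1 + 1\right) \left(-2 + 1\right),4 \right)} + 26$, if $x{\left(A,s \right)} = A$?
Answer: $26$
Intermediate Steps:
$42 x{\left(\left(-1 + 1\right) \left(-2 + 1\right),4 \right)} + 26 = 42 \left(-1 + 1\right) \left(-2 + 1\right) + 26 = 42 \cdot 0 \left(-1\right) + 26 = 42 \cdot 0 + 26 = 0 + 26 = 26$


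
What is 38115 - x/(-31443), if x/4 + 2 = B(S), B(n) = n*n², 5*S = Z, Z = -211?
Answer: 149768666401/3930375 ≈ 38105.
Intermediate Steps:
S = -211/5 (S = (⅕)*(-211) = -211/5 ≈ -42.200)
B(n) = n³
x = -37576724/125 (x = -8 + 4*(-211/5)³ = -8 + 4*(-9393931/125) = -8 - 37575724/125 = -37576724/125 ≈ -3.0061e+5)
38115 - x/(-31443) = 38115 - (-37576724)/(125*(-31443)) = 38115 - (-37576724)*(-1)/(125*31443) = 38115 - 1*37576724/3930375 = 38115 - 37576724/3930375 = 149768666401/3930375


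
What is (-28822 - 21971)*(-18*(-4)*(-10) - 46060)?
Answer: 2376096540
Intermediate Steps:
(-28822 - 21971)*(-18*(-4)*(-10) - 46060) = -50793*(72*(-10) - 46060) = -50793*(-720 - 46060) = -50793*(-46780) = 2376096540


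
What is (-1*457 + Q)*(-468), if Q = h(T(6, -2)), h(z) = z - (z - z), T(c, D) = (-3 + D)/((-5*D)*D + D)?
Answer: 2351466/11 ≈ 2.1377e+5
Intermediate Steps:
T(c, D) = (-3 + D)/(D - 5*D²) (T(c, D) = (-3 + D)/(-5*D² + D) = (-3 + D)/(D - 5*D²))
h(z) = z (h(z) = z - 1*0 = z + 0 = z)
Q = 5/22 (Q = (3 - 1*(-2))/((-2)*(-1 + 5*(-2))) = -(3 + 2)/(2*(-1 - 10)) = -½*5/(-11) = -½*(-1/11)*5 = 5/22 ≈ 0.22727)
(-1*457 + Q)*(-468) = (-1*457 + 5/22)*(-468) = (-457 + 5/22)*(-468) = -10049/22*(-468) = 2351466/11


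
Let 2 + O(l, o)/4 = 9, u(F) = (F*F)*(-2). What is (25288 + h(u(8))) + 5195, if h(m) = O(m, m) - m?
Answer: 30639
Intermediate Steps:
u(F) = -2*F² (u(F) = F²*(-2) = -2*F²)
O(l, o) = 28 (O(l, o) = -8 + 4*9 = -8 + 36 = 28)
h(m) = 28 - m
(25288 + h(u(8))) + 5195 = (25288 + (28 - (-2)*8²)) + 5195 = (25288 + (28 - (-2)*64)) + 5195 = (25288 + (28 - 1*(-128))) + 5195 = (25288 + (28 + 128)) + 5195 = (25288 + 156) + 5195 = 25444 + 5195 = 30639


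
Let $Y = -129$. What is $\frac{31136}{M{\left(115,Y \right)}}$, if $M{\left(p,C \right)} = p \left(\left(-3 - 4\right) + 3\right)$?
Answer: $- \frac{7784}{115} \approx -67.687$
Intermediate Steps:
$M{\left(p,C \right)} = - 4 p$ ($M{\left(p,C \right)} = p \left(-7 + 3\right) = p \left(-4\right) = - 4 p$)
$\frac{31136}{M{\left(115,Y \right)}} = \frac{31136}{\left(-4\right) 115} = \frac{31136}{-460} = 31136 \left(- \frac{1}{460}\right) = - \frac{7784}{115}$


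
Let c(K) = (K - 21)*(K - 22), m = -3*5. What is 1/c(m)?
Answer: 1/1332 ≈ 0.00075075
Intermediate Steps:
m = -15
c(K) = (-22 + K)*(-21 + K) (c(K) = (-21 + K)*(-22 + K) = (-22 + K)*(-21 + K))
1/c(m) = 1/(462 + (-15)**2 - 43*(-15)) = 1/(462 + 225 + 645) = 1/1332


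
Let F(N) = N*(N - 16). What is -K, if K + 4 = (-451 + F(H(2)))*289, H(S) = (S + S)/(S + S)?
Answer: 134678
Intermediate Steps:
H(S) = 1 (H(S) = (2*S)/((2*S)) = (2*S)*(1/(2*S)) = 1)
F(N) = N*(-16 + N)
K = -134678 (K = -4 + (-451 + 1*(-16 + 1))*289 = -4 + (-451 + 1*(-15))*289 = -4 + (-451 - 15)*289 = -4 - 466*289 = -4 - 134674 = -134678)
-K = -1*(-134678) = 134678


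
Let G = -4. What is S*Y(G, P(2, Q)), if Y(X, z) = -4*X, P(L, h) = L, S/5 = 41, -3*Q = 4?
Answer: 3280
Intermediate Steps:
Q = -4/3 (Q = -⅓*4 = -4/3 ≈ -1.3333)
S = 205 (S = 5*41 = 205)
S*Y(G, P(2, Q)) = 205*(-4*(-4)) = 205*16 = 3280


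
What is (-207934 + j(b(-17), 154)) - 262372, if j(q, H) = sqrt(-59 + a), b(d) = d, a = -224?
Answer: -470306 + I*sqrt(283) ≈ -4.7031e+5 + 16.823*I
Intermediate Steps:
j(q, H) = I*sqrt(283) (j(q, H) = sqrt(-59 - 224) = sqrt(-283) = I*sqrt(283))
(-207934 + j(b(-17), 154)) - 262372 = (-207934 + I*sqrt(283)) - 262372 = -470306 + I*sqrt(283)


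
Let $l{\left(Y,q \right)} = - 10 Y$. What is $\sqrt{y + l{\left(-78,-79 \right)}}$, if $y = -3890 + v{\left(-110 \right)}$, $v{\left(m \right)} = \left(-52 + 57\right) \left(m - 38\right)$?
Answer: $5 i \sqrt{154} \approx 62.048 i$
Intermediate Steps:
$v{\left(m \right)} = -190 + 5 m$ ($v{\left(m \right)} = 5 \left(-38 + m\right) = -190 + 5 m$)
$y = -4630$ ($y = -3890 + \left(-190 + 5 \left(-110\right)\right) = -3890 - 740 = -4630$)
$\sqrt{y + l{\left(-78,-79 \right)}} = \sqrt{-4630 - -780} = \sqrt{-4630 + 780} = \sqrt{-3850} = 5 i \sqrt{154}$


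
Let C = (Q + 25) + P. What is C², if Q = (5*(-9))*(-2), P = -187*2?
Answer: 67081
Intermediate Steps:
P = -374
Q = 90 (Q = -45*(-2) = 90)
C = -259 (C = (90 + 25) - 374 = 115 - 374 = -259)
C² = (-259)² = 67081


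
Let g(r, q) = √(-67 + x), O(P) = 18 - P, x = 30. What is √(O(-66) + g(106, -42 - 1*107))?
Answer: √(84 + I*√37) ≈ 9.1711 + 0.33162*I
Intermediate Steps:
g(r, q) = I*√37 (g(r, q) = √(-67 + 30) = √(-37) = I*√37)
√(O(-66) + g(106, -42 - 1*107)) = √((18 - 1*(-66)) + I*√37) = √((18 + 66) + I*√37) = √(84 + I*√37)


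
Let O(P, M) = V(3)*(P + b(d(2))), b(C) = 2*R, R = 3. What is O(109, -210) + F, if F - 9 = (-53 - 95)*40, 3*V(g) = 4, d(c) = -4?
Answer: -17273/3 ≈ -5757.7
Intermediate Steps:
V(g) = 4/3 (V(g) = (⅓)*4 = 4/3)
b(C) = 6 (b(C) = 2*3 = 6)
F = -5911 (F = 9 + (-53 - 95)*40 = 9 - 148*40 = 9 - 5920 = -5911)
O(P, M) = 8 + 4*P/3 (O(P, M) = 4*(P + 6)/3 = 4*(6 + P)/3 = 8 + 4*P/3)
O(109, -210) + F = (8 + (4/3)*109) - 5911 = (8 + 436/3) - 5911 = 460/3 - 5911 = -17273/3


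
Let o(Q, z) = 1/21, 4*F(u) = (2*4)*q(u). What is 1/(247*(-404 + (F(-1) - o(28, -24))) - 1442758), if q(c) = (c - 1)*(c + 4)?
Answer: -21/32455957 ≈ -6.4703e-7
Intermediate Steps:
q(c) = (-1 + c)*(4 + c)
F(u) = -8 + 2*u**2 + 6*u (F(u) = ((2*4)*(-4 + u**2 + 3*u))/4 = (8*(-4 + u**2 + 3*u))/4 = (-32 + 8*u**2 + 24*u)/4 = -8 + 2*u**2 + 6*u)
o(Q, z) = 1/21
1/(247*(-404 + (F(-1) - o(28, -24))) - 1442758) = 1/(247*(-404 + ((-8 + 2*(-1)**2 + 6*(-1)) - 1*1/21)) - 1442758) = 1/(247*(-404 + ((-8 + 2*1 - 6) - 1/21)) - 1442758) = 1/(247*(-404 + ((-8 + 2 - 6) - 1/21)) - 1442758) = 1/(247*(-404 + (-12 - 1/21)) - 1442758) = 1/(247*(-404 - 253/21) - 1442758) = 1/(247*(-8737/21) - 1442758) = 1/(-2158039/21 - 1442758) = 1/(-32455957/21) = -21/32455957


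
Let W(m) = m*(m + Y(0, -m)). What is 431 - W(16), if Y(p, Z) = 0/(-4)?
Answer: 175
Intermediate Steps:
Y(p, Z) = 0 (Y(p, Z) = 0*(-¼) = 0)
W(m) = m² (W(m) = m*(m + 0) = m*m = m²)
431 - W(16) = 431 - 1*16² = 431 - 1*256 = 431 - 256 = 175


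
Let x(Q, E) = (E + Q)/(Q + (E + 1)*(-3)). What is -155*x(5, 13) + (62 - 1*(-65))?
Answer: 7489/37 ≈ 202.41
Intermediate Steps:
x(Q, E) = (E + Q)/(-3 + Q - 3*E) (x(Q, E) = (E + Q)/(Q + (1 + E)*(-3)) = (E + Q)/(Q + (-3 - 3*E)) = (E + Q)/(-3 + Q - 3*E))
-155*x(5, 13) + (62 - 1*(-65)) = -155*(-1*13 - 1*5)/(3 - 1*5 + 3*13) + (62 - 1*(-65)) = -155*(-13 - 5)/(3 - 5 + 39) + (62 + 65) = -155*(-18)/37 + 127 = -155*(-18/37) + 127 = 2790/37 + 127 = 7489/37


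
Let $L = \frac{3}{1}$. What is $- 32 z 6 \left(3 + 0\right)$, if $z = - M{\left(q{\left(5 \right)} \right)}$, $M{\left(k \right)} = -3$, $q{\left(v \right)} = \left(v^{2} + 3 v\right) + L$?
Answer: $-1728$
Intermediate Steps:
$L = 3$ ($L = 3 \cdot 1 = 3$)
$q{\left(v \right)} = 3 + v^{2} + 3 v$ ($q{\left(v \right)} = \left(v^{2} + 3 v\right) + 3 = 3 + v^{2} + 3 v$)
$z = 3$ ($z = \left(-1\right) \left(-3\right) = 3$)
$- 32 z 6 \left(3 + 0\right) = \left(-32\right) 3 \cdot 6 \left(3 + 0\right) = - 96 \cdot 6 \cdot 3 = \left(-96\right) 18 = -1728$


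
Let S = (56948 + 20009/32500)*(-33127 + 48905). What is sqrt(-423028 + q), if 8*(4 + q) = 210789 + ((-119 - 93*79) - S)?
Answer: 7*I*sqrt(3887500925087)/1300 ≈ 10617.0*I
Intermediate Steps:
S = 14601197941001/16250 (S = (56948 + 20009*(1/32500))*15778 = (56948 + 20009/32500)*15778 = (1850830009/32500)*15778 = 14601197941001/16250 ≈ 8.9854e+8)
q = -14597894462251/130000 (q = -4 + (210789 + ((-119 - 93*79) - 1*14601197941001/16250))/8 = -4 + (210789 + ((-119 - 7347) - 14601197941001/16250))/8 = -4 + (210789 + (-7466 - 14601197941001/16250))/8 = -4 + (210789 - 14601319263501/16250)/8 = -4 + (1/8)*(-14597893942251/16250) = -4 - 14597893942251/130000 = -14597894462251/130000 ≈ -1.1229e+8)
sqrt(-423028 + q) = sqrt(-423028 - 14597894462251/130000) = sqrt(-14652888102251/130000) = 7*I*sqrt(3887500925087)/1300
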